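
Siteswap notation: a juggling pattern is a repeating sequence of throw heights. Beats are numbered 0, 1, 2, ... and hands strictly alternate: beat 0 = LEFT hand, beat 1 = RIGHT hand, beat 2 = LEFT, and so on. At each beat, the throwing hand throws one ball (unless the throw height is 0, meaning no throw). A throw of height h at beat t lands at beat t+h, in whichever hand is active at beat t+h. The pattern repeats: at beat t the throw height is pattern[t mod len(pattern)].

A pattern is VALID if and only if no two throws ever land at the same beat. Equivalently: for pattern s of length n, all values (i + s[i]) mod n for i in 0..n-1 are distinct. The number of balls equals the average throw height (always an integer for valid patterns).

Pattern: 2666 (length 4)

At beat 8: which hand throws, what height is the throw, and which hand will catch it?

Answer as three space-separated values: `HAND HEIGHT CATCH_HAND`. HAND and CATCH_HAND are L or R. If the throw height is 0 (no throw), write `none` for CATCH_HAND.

Answer: L 2 L

Derivation:
Beat 8: 8 mod 2 = 0, so hand = L
Throw height = pattern[8 mod 4] = pattern[0] = 2
Lands at beat 8+2=10, 10 mod 2 = 0, so catch hand = L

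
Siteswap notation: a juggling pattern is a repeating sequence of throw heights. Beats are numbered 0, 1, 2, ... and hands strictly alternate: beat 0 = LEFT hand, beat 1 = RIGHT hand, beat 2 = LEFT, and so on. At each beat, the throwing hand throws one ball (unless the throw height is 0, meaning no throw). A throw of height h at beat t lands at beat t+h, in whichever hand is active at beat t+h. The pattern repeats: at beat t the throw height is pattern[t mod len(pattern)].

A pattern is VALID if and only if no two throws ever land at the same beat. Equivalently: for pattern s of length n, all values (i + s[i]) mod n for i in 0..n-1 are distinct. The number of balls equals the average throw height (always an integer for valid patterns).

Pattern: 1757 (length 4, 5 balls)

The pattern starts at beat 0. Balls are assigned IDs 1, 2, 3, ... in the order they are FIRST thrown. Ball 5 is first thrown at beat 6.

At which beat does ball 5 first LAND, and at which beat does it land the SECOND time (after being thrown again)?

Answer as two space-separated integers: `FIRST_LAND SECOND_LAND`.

Answer: 11 18

Derivation:
Beat 0 (L): throw ball1 h=1 -> lands@1:R; in-air after throw: [b1@1:R]
Beat 1 (R): throw ball1 h=7 -> lands@8:L; in-air after throw: [b1@8:L]
Beat 2 (L): throw ball2 h=5 -> lands@7:R; in-air after throw: [b2@7:R b1@8:L]
Beat 3 (R): throw ball3 h=7 -> lands@10:L; in-air after throw: [b2@7:R b1@8:L b3@10:L]
Beat 4 (L): throw ball4 h=1 -> lands@5:R; in-air after throw: [b4@5:R b2@7:R b1@8:L b3@10:L]
Beat 5 (R): throw ball4 h=7 -> lands@12:L; in-air after throw: [b2@7:R b1@8:L b3@10:L b4@12:L]
Beat 6 (L): throw ball5 h=5 -> lands@11:R; in-air after throw: [b2@7:R b1@8:L b3@10:L b5@11:R b4@12:L]
Beat 7 (R): throw ball2 h=7 -> lands@14:L; in-air after throw: [b1@8:L b3@10:L b5@11:R b4@12:L b2@14:L]
Beat 8 (L): throw ball1 h=1 -> lands@9:R; in-air after throw: [b1@9:R b3@10:L b5@11:R b4@12:L b2@14:L]
Beat 9 (R): throw ball1 h=7 -> lands@16:L; in-air after throw: [b3@10:L b5@11:R b4@12:L b2@14:L b1@16:L]
Beat 10 (L): throw ball3 h=5 -> lands@15:R; in-air after throw: [b5@11:R b4@12:L b2@14:L b3@15:R b1@16:L]
Beat 11 (R): throw ball5 h=7 -> lands@18:L; in-air after throw: [b4@12:L b2@14:L b3@15:R b1@16:L b5@18:L]
Beat 12 (L): throw ball4 h=1 -> lands@13:R; in-air after throw: [b4@13:R b2@14:L b3@15:R b1@16:L b5@18:L]
Beat 13 (R): throw ball4 h=7 -> lands@20:L; in-air after throw: [b2@14:L b3@15:R b1@16:L b5@18:L b4@20:L]
Beat 14 (L): throw ball2 h=5 -> lands@19:R; in-air after throw: [b3@15:R b1@16:L b5@18:L b2@19:R b4@20:L]
Beat 15 (R): throw ball3 h=7 -> lands@22:L; in-air after throw: [b1@16:L b5@18:L b2@19:R b4@20:L b3@22:L]
Beat 16 (L): throw ball1 h=1 -> lands@17:R; in-air after throw: [b1@17:R b5@18:L b2@19:R b4@20:L b3@22:L]
Beat 17 (R): throw ball1 h=7 -> lands@24:L; in-air after throw: [b5@18:L b2@19:R b4@20:L b3@22:L b1@24:L]
Beat 18 (L): throw ball5 h=5 -> lands@23:R; in-air after throw: [b2@19:R b4@20:L b3@22:L b5@23:R b1@24:L]
Ball 5: thrown@6 h=5 -> first land @11; rethrown@11 h=7 -> second land @18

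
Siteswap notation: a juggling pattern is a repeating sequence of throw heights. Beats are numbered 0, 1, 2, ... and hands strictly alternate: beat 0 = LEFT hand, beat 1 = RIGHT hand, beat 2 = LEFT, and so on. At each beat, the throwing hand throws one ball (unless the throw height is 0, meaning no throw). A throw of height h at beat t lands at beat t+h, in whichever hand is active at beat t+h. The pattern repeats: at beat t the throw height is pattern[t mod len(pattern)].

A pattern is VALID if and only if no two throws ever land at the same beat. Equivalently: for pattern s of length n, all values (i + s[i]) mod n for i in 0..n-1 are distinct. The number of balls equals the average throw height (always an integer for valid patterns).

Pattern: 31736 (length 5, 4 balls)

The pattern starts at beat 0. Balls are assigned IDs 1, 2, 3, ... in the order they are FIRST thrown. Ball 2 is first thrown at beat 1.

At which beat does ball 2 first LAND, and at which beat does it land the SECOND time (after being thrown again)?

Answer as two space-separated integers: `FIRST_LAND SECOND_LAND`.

Answer: 2 9

Derivation:
Beat 0 (L): throw ball1 h=3 -> lands@3:R; in-air after throw: [b1@3:R]
Beat 1 (R): throw ball2 h=1 -> lands@2:L; in-air after throw: [b2@2:L b1@3:R]
Beat 2 (L): throw ball2 h=7 -> lands@9:R; in-air after throw: [b1@3:R b2@9:R]
Beat 3 (R): throw ball1 h=3 -> lands@6:L; in-air after throw: [b1@6:L b2@9:R]
Beat 4 (L): throw ball3 h=6 -> lands@10:L; in-air after throw: [b1@6:L b2@9:R b3@10:L]
Beat 5 (R): throw ball4 h=3 -> lands@8:L; in-air after throw: [b1@6:L b4@8:L b2@9:R b3@10:L]
Beat 6 (L): throw ball1 h=1 -> lands@7:R; in-air after throw: [b1@7:R b4@8:L b2@9:R b3@10:L]
Beat 7 (R): throw ball1 h=7 -> lands@14:L; in-air after throw: [b4@8:L b2@9:R b3@10:L b1@14:L]
Beat 8 (L): throw ball4 h=3 -> lands@11:R; in-air after throw: [b2@9:R b3@10:L b4@11:R b1@14:L]
Beat 9 (R): throw ball2 h=6 -> lands@15:R; in-air after throw: [b3@10:L b4@11:R b1@14:L b2@15:R]
Ball 2: thrown@1 h=1 -> first land @2; rethrown@2 h=7 -> second land @9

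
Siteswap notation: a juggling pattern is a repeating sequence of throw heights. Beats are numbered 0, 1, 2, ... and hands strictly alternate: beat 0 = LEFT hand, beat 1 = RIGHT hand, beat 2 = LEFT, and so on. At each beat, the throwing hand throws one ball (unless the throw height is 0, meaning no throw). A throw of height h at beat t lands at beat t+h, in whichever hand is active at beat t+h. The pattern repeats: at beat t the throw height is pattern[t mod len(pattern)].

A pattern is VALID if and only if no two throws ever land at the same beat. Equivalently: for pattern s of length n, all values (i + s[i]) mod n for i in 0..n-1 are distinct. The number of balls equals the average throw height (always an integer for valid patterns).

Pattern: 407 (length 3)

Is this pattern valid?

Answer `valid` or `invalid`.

i=0: (i + s[i]) mod n = (0 + 4) mod 3 = 1
i=1: (i + s[i]) mod n = (1 + 0) mod 3 = 1
i=2: (i + s[i]) mod n = (2 + 7) mod 3 = 0
Residues: [1, 1, 0], distinct: False

Answer: invalid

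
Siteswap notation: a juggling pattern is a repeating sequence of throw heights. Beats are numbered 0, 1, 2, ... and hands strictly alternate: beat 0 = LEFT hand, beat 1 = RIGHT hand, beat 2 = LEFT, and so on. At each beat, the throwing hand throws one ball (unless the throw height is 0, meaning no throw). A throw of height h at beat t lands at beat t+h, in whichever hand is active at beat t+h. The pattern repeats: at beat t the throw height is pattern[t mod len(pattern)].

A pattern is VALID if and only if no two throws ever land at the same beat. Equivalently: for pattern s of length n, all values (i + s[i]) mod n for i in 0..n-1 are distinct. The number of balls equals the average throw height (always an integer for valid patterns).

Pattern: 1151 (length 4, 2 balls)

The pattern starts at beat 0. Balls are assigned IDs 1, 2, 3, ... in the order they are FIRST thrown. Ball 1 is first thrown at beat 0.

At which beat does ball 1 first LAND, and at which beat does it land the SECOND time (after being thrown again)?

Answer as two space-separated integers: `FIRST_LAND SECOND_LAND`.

Answer: 1 2

Derivation:
Beat 0 (L): throw ball1 h=1 -> lands@1:R; in-air after throw: [b1@1:R]
Beat 1 (R): throw ball1 h=1 -> lands@2:L; in-air after throw: [b1@2:L]
Beat 2 (L): throw ball1 h=5 -> lands@7:R; in-air after throw: [b1@7:R]
Ball 1: thrown@0 h=1 -> first land @1; rethrown@1 h=1 -> second land @2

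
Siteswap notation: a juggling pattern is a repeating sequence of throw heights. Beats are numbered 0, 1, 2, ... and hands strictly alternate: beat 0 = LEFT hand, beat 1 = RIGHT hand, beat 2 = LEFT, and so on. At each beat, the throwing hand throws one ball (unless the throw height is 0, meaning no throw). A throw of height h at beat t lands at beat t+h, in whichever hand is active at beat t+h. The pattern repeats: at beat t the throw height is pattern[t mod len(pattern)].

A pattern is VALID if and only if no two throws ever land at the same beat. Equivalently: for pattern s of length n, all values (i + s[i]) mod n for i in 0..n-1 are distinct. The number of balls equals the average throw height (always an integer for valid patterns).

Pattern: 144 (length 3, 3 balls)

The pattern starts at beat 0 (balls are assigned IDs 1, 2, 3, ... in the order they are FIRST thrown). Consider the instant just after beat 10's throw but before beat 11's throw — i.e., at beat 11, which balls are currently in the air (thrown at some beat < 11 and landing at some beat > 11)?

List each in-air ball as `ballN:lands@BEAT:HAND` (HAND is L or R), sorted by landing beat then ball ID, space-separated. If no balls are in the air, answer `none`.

Beat 0 (L): throw ball1 h=1 -> lands@1:R; in-air after throw: [b1@1:R]
Beat 1 (R): throw ball1 h=4 -> lands@5:R; in-air after throw: [b1@5:R]
Beat 2 (L): throw ball2 h=4 -> lands@6:L; in-air after throw: [b1@5:R b2@6:L]
Beat 3 (R): throw ball3 h=1 -> lands@4:L; in-air after throw: [b3@4:L b1@5:R b2@6:L]
Beat 4 (L): throw ball3 h=4 -> lands@8:L; in-air after throw: [b1@5:R b2@6:L b3@8:L]
Beat 5 (R): throw ball1 h=4 -> lands@9:R; in-air after throw: [b2@6:L b3@8:L b1@9:R]
Beat 6 (L): throw ball2 h=1 -> lands@7:R; in-air after throw: [b2@7:R b3@8:L b1@9:R]
Beat 7 (R): throw ball2 h=4 -> lands@11:R; in-air after throw: [b3@8:L b1@9:R b2@11:R]
Beat 8 (L): throw ball3 h=4 -> lands@12:L; in-air after throw: [b1@9:R b2@11:R b3@12:L]
Beat 9 (R): throw ball1 h=1 -> lands@10:L; in-air after throw: [b1@10:L b2@11:R b3@12:L]
Beat 10 (L): throw ball1 h=4 -> lands@14:L; in-air after throw: [b2@11:R b3@12:L b1@14:L]
Beat 11 (R): throw ball2 h=4 -> lands@15:R; in-air after throw: [b3@12:L b1@14:L b2@15:R]

Answer: ball3:lands@12:L ball1:lands@14:L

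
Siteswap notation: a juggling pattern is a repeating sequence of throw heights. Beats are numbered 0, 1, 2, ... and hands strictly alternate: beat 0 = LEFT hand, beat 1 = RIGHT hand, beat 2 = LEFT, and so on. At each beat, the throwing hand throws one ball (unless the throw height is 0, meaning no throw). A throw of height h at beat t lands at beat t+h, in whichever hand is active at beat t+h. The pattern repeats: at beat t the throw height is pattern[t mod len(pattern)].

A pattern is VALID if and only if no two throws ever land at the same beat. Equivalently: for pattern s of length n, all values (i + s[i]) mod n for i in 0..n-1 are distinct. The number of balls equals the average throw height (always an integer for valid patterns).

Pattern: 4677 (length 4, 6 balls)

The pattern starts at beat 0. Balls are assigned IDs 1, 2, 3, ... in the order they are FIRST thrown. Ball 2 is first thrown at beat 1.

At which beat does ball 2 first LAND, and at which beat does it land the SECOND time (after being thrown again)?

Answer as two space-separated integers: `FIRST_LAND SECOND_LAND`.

Answer: 7 14

Derivation:
Beat 0 (L): throw ball1 h=4 -> lands@4:L; in-air after throw: [b1@4:L]
Beat 1 (R): throw ball2 h=6 -> lands@7:R; in-air after throw: [b1@4:L b2@7:R]
Beat 2 (L): throw ball3 h=7 -> lands@9:R; in-air after throw: [b1@4:L b2@7:R b3@9:R]
Beat 3 (R): throw ball4 h=7 -> lands@10:L; in-air after throw: [b1@4:L b2@7:R b3@9:R b4@10:L]
Beat 4 (L): throw ball1 h=4 -> lands@8:L; in-air after throw: [b2@7:R b1@8:L b3@9:R b4@10:L]
Beat 5 (R): throw ball5 h=6 -> lands@11:R; in-air after throw: [b2@7:R b1@8:L b3@9:R b4@10:L b5@11:R]
Beat 6 (L): throw ball6 h=7 -> lands@13:R; in-air after throw: [b2@7:R b1@8:L b3@9:R b4@10:L b5@11:R b6@13:R]
Beat 7 (R): throw ball2 h=7 -> lands@14:L; in-air after throw: [b1@8:L b3@9:R b4@10:L b5@11:R b6@13:R b2@14:L]
Beat 8 (L): throw ball1 h=4 -> lands@12:L; in-air after throw: [b3@9:R b4@10:L b5@11:R b1@12:L b6@13:R b2@14:L]
Beat 9 (R): throw ball3 h=6 -> lands@15:R; in-air after throw: [b4@10:L b5@11:R b1@12:L b6@13:R b2@14:L b3@15:R]
Beat 10 (L): throw ball4 h=7 -> lands@17:R; in-air after throw: [b5@11:R b1@12:L b6@13:R b2@14:L b3@15:R b4@17:R]
Beat 11 (R): throw ball5 h=7 -> lands@18:L; in-air after throw: [b1@12:L b6@13:R b2@14:L b3@15:R b4@17:R b5@18:L]
Beat 12 (L): throw ball1 h=4 -> lands@16:L; in-air after throw: [b6@13:R b2@14:L b3@15:R b1@16:L b4@17:R b5@18:L]
Beat 13 (R): throw ball6 h=6 -> lands@19:R; in-air after throw: [b2@14:L b3@15:R b1@16:L b4@17:R b5@18:L b6@19:R]
Beat 14 (L): throw ball2 h=7 -> lands@21:R; in-air after throw: [b3@15:R b1@16:L b4@17:R b5@18:L b6@19:R b2@21:R]
Ball 2: thrown@1 h=6 -> first land @7; rethrown@7 h=7 -> second land @14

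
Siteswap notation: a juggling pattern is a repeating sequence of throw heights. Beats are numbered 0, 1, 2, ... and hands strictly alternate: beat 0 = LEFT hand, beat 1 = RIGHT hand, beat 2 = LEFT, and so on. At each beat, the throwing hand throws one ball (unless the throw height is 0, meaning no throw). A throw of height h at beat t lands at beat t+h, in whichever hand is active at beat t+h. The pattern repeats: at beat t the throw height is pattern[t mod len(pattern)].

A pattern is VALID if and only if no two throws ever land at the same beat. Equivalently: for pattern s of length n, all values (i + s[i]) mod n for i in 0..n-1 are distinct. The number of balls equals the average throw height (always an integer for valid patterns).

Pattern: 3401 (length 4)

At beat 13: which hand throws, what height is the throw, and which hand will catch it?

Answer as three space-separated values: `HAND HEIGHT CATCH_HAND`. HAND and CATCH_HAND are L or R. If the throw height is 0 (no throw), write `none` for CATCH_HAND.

Beat 13: 13 mod 2 = 1, so hand = R
Throw height = pattern[13 mod 4] = pattern[1] = 4
Lands at beat 13+4=17, 17 mod 2 = 1, so catch hand = R

Answer: R 4 R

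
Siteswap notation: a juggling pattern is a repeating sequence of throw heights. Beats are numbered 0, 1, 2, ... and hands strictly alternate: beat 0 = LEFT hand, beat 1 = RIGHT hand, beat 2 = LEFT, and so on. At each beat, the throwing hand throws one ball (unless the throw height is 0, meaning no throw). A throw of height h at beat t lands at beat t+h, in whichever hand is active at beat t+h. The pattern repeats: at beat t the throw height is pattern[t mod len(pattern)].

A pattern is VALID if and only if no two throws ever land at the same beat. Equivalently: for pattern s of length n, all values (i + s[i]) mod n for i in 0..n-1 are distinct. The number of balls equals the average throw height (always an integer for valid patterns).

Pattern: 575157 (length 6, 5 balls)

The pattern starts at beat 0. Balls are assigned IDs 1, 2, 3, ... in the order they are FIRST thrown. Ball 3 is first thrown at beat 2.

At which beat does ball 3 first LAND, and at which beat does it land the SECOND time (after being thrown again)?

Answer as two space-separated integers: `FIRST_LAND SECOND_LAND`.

Beat 0 (L): throw ball1 h=5 -> lands@5:R; in-air after throw: [b1@5:R]
Beat 1 (R): throw ball2 h=7 -> lands@8:L; in-air after throw: [b1@5:R b2@8:L]
Beat 2 (L): throw ball3 h=5 -> lands@7:R; in-air after throw: [b1@5:R b3@7:R b2@8:L]
Beat 3 (R): throw ball4 h=1 -> lands@4:L; in-air after throw: [b4@4:L b1@5:R b3@7:R b2@8:L]
Beat 4 (L): throw ball4 h=5 -> lands@9:R; in-air after throw: [b1@5:R b3@7:R b2@8:L b4@9:R]
Beat 5 (R): throw ball1 h=7 -> lands@12:L; in-air after throw: [b3@7:R b2@8:L b4@9:R b1@12:L]
Beat 6 (L): throw ball5 h=5 -> lands@11:R; in-air after throw: [b3@7:R b2@8:L b4@9:R b5@11:R b1@12:L]
Beat 7 (R): throw ball3 h=7 -> lands@14:L; in-air after throw: [b2@8:L b4@9:R b5@11:R b1@12:L b3@14:L]
Beat 8 (L): throw ball2 h=5 -> lands@13:R; in-air after throw: [b4@9:R b5@11:R b1@12:L b2@13:R b3@14:L]
Beat 9 (R): throw ball4 h=1 -> lands@10:L; in-air after throw: [b4@10:L b5@11:R b1@12:L b2@13:R b3@14:L]
Beat 10 (L): throw ball4 h=5 -> lands@15:R; in-air after throw: [b5@11:R b1@12:L b2@13:R b3@14:L b4@15:R]
Beat 11 (R): throw ball5 h=7 -> lands@18:L; in-air after throw: [b1@12:L b2@13:R b3@14:L b4@15:R b5@18:L]
Beat 12 (L): throw ball1 h=5 -> lands@17:R; in-air after throw: [b2@13:R b3@14:L b4@15:R b1@17:R b5@18:L]
Beat 13 (R): throw ball2 h=7 -> lands@20:L; in-air after throw: [b3@14:L b4@15:R b1@17:R b5@18:L b2@20:L]
Beat 14 (L): throw ball3 h=5 -> lands@19:R; in-air after throw: [b4@15:R b1@17:R b5@18:L b3@19:R b2@20:L]
Ball 3: thrown@2 h=5 -> first land @7; rethrown@7 h=7 -> second land @14

Answer: 7 14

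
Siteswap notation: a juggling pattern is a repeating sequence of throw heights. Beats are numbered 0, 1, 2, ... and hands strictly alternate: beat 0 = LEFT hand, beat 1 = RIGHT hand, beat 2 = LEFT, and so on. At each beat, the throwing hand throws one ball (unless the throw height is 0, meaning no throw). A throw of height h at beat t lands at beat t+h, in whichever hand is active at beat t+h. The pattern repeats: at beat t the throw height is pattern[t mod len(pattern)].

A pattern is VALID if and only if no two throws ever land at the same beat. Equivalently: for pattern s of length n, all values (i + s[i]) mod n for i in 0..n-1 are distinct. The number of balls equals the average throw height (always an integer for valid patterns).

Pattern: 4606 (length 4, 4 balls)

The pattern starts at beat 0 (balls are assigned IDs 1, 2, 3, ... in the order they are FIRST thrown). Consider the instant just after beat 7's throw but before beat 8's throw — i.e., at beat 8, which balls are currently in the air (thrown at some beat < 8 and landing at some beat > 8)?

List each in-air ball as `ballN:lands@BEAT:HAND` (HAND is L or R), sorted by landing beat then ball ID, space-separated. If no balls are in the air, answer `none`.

Beat 0 (L): throw ball1 h=4 -> lands@4:L; in-air after throw: [b1@4:L]
Beat 1 (R): throw ball2 h=6 -> lands@7:R; in-air after throw: [b1@4:L b2@7:R]
Beat 3 (R): throw ball3 h=6 -> lands@9:R; in-air after throw: [b1@4:L b2@7:R b3@9:R]
Beat 4 (L): throw ball1 h=4 -> lands@8:L; in-air after throw: [b2@7:R b1@8:L b3@9:R]
Beat 5 (R): throw ball4 h=6 -> lands@11:R; in-air after throw: [b2@7:R b1@8:L b3@9:R b4@11:R]
Beat 7 (R): throw ball2 h=6 -> lands@13:R; in-air after throw: [b1@8:L b3@9:R b4@11:R b2@13:R]
Beat 8 (L): throw ball1 h=4 -> lands@12:L; in-air after throw: [b3@9:R b4@11:R b1@12:L b2@13:R]

Answer: ball3:lands@9:R ball4:lands@11:R ball2:lands@13:R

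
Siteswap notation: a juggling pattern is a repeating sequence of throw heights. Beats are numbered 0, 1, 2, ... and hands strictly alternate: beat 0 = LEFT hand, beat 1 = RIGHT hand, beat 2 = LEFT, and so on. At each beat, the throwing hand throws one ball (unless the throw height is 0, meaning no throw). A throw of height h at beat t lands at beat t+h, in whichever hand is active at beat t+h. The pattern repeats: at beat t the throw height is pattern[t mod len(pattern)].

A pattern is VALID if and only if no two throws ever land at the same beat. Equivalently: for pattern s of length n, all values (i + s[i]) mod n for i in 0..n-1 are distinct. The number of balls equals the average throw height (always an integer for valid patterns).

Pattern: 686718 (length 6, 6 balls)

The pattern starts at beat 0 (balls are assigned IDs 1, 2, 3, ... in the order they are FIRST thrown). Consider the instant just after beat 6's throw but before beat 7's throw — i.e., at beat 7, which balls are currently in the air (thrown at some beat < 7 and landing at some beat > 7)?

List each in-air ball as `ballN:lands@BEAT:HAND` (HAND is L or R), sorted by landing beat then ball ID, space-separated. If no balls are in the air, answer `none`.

Beat 0 (L): throw ball1 h=6 -> lands@6:L; in-air after throw: [b1@6:L]
Beat 1 (R): throw ball2 h=8 -> lands@9:R; in-air after throw: [b1@6:L b2@9:R]
Beat 2 (L): throw ball3 h=6 -> lands@8:L; in-air after throw: [b1@6:L b3@8:L b2@9:R]
Beat 3 (R): throw ball4 h=7 -> lands@10:L; in-air after throw: [b1@6:L b3@8:L b2@9:R b4@10:L]
Beat 4 (L): throw ball5 h=1 -> lands@5:R; in-air after throw: [b5@5:R b1@6:L b3@8:L b2@9:R b4@10:L]
Beat 5 (R): throw ball5 h=8 -> lands@13:R; in-air after throw: [b1@6:L b3@8:L b2@9:R b4@10:L b5@13:R]
Beat 6 (L): throw ball1 h=6 -> lands@12:L; in-air after throw: [b3@8:L b2@9:R b4@10:L b1@12:L b5@13:R]
Beat 7 (R): throw ball6 h=8 -> lands@15:R; in-air after throw: [b3@8:L b2@9:R b4@10:L b1@12:L b5@13:R b6@15:R]

Answer: ball3:lands@8:L ball2:lands@9:R ball4:lands@10:L ball1:lands@12:L ball5:lands@13:R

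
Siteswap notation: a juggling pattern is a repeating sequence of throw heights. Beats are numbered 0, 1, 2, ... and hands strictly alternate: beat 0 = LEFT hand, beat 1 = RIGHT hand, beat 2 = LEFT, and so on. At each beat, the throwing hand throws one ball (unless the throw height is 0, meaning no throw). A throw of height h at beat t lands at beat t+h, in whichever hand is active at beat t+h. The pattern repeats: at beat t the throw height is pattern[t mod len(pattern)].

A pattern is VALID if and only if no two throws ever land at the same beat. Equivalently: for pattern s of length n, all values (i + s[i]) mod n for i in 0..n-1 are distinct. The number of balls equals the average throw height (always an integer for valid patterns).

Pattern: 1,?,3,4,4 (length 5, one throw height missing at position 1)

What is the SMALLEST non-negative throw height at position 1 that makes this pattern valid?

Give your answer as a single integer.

i=0: (0 + 1) mod 5 = 1
i=1: s[i]=? (unknown)
i=2: (2 + 3) mod 5 = 0
i=3: (3 + 4) mod 5 = 2
i=4: (4 + 4) mod 5 = 3
Known residues: [0, 1, 2, 3]; need a permutation of 0..4, so missing residue r = 4
Need (1 + s) mod 5 = 4; smallest s = (4 - 1) mod 5 = 3

Answer: 3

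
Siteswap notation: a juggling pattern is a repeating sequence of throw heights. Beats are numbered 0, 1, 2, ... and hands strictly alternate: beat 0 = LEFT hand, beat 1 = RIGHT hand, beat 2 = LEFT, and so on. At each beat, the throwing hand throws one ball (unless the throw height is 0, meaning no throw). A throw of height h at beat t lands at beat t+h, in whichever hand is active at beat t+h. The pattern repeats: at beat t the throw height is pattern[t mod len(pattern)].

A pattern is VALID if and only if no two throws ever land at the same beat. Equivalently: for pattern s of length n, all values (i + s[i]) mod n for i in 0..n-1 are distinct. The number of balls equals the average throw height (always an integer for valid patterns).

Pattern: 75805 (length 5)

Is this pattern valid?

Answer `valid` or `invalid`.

i=0: (i + s[i]) mod n = (0 + 7) mod 5 = 2
i=1: (i + s[i]) mod n = (1 + 5) mod 5 = 1
i=2: (i + s[i]) mod n = (2 + 8) mod 5 = 0
i=3: (i + s[i]) mod n = (3 + 0) mod 5 = 3
i=4: (i + s[i]) mod n = (4 + 5) mod 5 = 4
Residues: [2, 1, 0, 3, 4], distinct: True

Answer: valid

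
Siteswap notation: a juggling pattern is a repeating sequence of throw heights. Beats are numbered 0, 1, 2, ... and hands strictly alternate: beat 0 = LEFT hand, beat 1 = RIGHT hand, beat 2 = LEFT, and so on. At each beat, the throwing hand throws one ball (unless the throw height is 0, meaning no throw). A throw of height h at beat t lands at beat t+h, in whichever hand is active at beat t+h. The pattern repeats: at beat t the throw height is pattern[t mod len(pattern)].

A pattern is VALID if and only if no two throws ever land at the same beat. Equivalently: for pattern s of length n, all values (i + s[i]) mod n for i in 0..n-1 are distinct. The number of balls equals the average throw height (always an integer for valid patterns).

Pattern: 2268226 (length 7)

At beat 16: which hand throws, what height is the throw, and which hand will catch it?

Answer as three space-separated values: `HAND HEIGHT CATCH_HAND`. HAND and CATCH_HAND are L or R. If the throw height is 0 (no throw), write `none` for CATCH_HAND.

Beat 16: 16 mod 2 = 0, so hand = L
Throw height = pattern[16 mod 7] = pattern[2] = 6
Lands at beat 16+6=22, 22 mod 2 = 0, so catch hand = L

Answer: L 6 L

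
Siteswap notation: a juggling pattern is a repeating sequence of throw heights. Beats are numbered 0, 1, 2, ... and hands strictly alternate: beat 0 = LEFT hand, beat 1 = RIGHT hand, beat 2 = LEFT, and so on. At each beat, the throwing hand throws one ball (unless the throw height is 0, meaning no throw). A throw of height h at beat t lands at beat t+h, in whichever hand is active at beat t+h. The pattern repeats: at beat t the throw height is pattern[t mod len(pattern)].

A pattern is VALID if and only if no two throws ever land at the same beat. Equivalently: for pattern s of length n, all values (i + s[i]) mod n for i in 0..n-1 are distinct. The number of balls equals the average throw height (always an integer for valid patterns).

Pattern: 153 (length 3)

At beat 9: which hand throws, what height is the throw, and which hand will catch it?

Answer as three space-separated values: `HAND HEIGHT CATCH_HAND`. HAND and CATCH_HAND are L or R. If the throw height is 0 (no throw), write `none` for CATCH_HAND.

Beat 9: 9 mod 2 = 1, so hand = R
Throw height = pattern[9 mod 3] = pattern[0] = 1
Lands at beat 9+1=10, 10 mod 2 = 0, so catch hand = L

Answer: R 1 L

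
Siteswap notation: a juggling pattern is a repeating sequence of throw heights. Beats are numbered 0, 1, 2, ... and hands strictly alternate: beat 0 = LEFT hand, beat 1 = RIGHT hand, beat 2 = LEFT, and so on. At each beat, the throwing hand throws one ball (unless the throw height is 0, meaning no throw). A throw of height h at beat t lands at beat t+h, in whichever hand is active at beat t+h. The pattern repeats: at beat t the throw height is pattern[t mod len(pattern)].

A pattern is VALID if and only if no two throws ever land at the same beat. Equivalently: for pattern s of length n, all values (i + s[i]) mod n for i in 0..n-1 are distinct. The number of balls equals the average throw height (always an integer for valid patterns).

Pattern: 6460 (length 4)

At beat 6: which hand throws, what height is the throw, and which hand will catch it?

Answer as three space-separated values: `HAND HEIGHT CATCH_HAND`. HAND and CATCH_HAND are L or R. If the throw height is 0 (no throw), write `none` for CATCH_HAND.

Answer: L 6 L

Derivation:
Beat 6: 6 mod 2 = 0, so hand = L
Throw height = pattern[6 mod 4] = pattern[2] = 6
Lands at beat 6+6=12, 12 mod 2 = 0, so catch hand = L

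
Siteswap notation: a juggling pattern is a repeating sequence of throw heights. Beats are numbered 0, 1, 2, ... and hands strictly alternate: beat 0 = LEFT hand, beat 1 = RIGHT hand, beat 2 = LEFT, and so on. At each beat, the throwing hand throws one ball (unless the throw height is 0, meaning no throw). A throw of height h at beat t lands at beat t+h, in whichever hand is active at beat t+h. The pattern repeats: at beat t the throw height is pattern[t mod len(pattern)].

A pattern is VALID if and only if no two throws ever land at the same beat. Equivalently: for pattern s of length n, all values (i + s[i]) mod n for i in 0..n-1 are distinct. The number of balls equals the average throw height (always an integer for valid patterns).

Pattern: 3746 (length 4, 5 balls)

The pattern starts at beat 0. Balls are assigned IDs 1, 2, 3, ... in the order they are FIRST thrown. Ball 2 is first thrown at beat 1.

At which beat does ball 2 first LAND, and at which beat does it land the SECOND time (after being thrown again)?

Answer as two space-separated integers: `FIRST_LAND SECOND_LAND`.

Beat 0 (L): throw ball1 h=3 -> lands@3:R; in-air after throw: [b1@3:R]
Beat 1 (R): throw ball2 h=7 -> lands@8:L; in-air after throw: [b1@3:R b2@8:L]
Beat 2 (L): throw ball3 h=4 -> lands@6:L; in-air after throw: [b1@3:R b3@6:L b2@8:L]
Beat 3 (R): throw ball1 h=6 -> lands@9:R; in-air after throw: [b3@6:L b2@8:L b1@9:R]
Beat 4 (L): throw ball4 h=3 -> lands@7:R; in-air after throw: [b3@6:L b4@7:R b2@8:L b1@9:R]
Beat 5 (R): throw ball5 h=7 -> lands@12:L; in-air after throw: [b3@6:L b4@7:R b2@8:L b1@9:R b5@12:L]
Beat 6 (L): throw ball3 h=4 -> lands@10:L; in-air after throw: [b4@7:R b2@8:L b1@9:R b3@10:L b5@12:L]
Beat 7 (R): throw ball4 h=6 -> lands@13:R; in-air after throw: [b2@8:L b1@9:R b3@10:L b5@12:L b4@13:R]
Beat 8 (L): throw ball2 h=3 -> lands@11:R; in-air after throw: [b1@9:R b3@10:L b2@11:R b5@12:L b4@13:R]
Beat 9 (R): throw ball1 h=7 -> lands@16:L; in-air after throw: [b3@10:L b2@11:R b5@12:L b4@13:R b1@16:L]
Beat 10 (L): throw ball3 h=4 -> lands@14:L; in-air after throw: [b2@11:R b5@12:L b4@13:R b3@14:L b1@16:L]
Beat 11 (R): throw ball2 h=6 -> lands@17:R; in-air after throw: [b5@12:L b4@13:R b3@14:L b1@16:L b2@17:R]
Ball 2: thrown@1 h=7 -> first land @8; rethrown@8 h=3 -> second land @11

Answer: 8 11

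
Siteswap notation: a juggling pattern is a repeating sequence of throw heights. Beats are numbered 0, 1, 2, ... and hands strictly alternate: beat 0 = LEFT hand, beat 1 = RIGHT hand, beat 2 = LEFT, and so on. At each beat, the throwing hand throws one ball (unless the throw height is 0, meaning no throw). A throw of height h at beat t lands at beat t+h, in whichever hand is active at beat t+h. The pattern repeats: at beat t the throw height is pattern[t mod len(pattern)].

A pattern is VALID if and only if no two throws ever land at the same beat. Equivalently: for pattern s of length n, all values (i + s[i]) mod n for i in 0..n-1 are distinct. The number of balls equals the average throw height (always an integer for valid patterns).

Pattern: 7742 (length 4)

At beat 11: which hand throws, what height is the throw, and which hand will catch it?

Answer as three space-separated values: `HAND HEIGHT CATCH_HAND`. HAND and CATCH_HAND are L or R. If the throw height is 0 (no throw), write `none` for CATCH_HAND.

Beat 11: 11 mod 2 = 1, so hand = R
Throw height = pattern[11 mod 4] = pattern[3] = 2
Lands at beat 11+2=13, 13 mod 2 = 1, so catch hand = R

Answer: R 2 R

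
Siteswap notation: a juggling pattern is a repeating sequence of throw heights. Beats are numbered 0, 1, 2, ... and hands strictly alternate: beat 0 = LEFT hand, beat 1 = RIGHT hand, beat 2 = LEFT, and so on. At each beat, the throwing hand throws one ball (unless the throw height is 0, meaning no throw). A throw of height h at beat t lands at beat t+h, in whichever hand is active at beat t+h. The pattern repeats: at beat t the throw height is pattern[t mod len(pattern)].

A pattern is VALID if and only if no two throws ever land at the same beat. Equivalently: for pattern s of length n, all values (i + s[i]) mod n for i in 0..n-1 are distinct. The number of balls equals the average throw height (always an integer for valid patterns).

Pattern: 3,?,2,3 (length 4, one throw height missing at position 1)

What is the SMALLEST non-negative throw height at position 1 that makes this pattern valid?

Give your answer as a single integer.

i=0: (0 + 3) mod 4 = 3
i=1: s[i]=? (unknown)
i=2: (2 + 2) mod 4 = 0
i=3: (3 + 3) mod 4 = 2
Known residues: [0, 2, 3]; need a permutation of 0..3, so missing residue r = 1
Need (1 + s) mod 4 = 1; smallest s = (1 - 1) mod 4 = 0

Answer: 0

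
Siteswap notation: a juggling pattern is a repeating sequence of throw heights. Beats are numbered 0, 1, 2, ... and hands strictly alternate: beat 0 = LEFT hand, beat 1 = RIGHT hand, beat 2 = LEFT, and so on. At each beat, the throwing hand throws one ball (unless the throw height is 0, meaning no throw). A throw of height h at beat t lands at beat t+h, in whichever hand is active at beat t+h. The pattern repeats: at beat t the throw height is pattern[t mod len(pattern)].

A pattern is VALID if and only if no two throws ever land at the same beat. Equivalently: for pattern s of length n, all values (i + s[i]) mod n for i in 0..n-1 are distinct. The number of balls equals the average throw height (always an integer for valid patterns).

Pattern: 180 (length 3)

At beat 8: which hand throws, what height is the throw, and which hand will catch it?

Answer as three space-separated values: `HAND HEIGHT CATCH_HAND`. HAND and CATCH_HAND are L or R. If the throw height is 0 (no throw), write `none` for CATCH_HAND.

Beat 8: 8 mod 2 = 0, so hand = L
Throw height = pattern[8 mod 3] = pattern[2] = 0

Answer: L 0 none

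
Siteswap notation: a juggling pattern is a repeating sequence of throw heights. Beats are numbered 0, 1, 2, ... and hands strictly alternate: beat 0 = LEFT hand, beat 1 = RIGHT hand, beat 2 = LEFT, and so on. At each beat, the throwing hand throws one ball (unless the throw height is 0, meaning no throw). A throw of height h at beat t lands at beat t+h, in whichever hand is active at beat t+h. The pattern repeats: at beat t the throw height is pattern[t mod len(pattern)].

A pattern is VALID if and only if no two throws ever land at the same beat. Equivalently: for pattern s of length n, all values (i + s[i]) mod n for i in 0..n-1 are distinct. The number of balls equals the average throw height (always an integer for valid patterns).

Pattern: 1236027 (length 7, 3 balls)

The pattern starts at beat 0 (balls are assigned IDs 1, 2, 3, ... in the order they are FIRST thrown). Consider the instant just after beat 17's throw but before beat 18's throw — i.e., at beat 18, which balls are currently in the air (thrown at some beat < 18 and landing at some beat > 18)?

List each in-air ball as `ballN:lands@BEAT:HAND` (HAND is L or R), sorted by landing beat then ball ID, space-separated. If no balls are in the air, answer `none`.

Answer: ball2:lands@19:R ball3:lands@20:L ball1:lands@23:R

Derivation:
Beat 0 (L): throw ball1 h=1 -> lands@1:R; in-air after throw: [b1@1:R]
Beat 1 (R): throw ball1 h=2 -> lands@3:R; in-air after throw: [b1@3:R]
Beat 2 (L): throw ball2 h=3 -> lands@5:R; in-air after throw: [b1@3:R b2@5:R]
Beat 3 (R): throw ball1 h=6 -> lands@9:R; in-air after throw: [b2@5:R b1@9:R]
Beat 5 (R): throw ball2 h=2 -> lands@7:R; in-air after throw: [b2@7:R b1@9:R]
Beat 6 (L): throw ball3 h=7 -> lands@13:R; in-air after throw: [b2@7:R b1@9:R b3@13:R]
Beat 7 (R): throw ball2 h=1 -> lands@8:L; in-air after throw: [b2@8:L b1@9:R b3@13:R]
Beat 8 (L): throw ball2 h=2 -> lands@10:L; in-air after throw: [b1@9:R b2@10:L b3@13:R]
Beat 9 (R): throw ball1 h=3 -> lands@12:L; in-air after throw: [b2@10:L b1@12:L b3@13:R]
Beat 10 (L): throw ball2 h=6 -> lands@16:L; in-air after throw: [b1@12:L b3@13:R b2@16:L]
Beat 12 (L): throw ball1 h=2 -> lands@14:L; in-air after throw: [b3@13:R b1@14:L b2@16:L]
Beat 13 (R): throw ball3 h=7 -> lands@20:L; in-air after throw: [b1@14:L b2@16:L b3@20:L]
Beat 14 (L): throw ball1 h=1 -> lands@15:R; in-air after throw: [b1@15:R b2@16:L b3@20:L]
Beat 15 (R): throw ball1 h=2 -> lands@17:R; in-air after throw: [b2@16:L b1@17:R b3@20:L]
Beat 16 (L): throw ball2 h=3 -> lands@19:R; in-air after throw: [b1@17:R b2@19:R b3@20:L]
Beat 17 (R): throw ball1 h=6 -> lands@23:R; in-air after throw: [b2@19:R b3@20:L b1@23:R]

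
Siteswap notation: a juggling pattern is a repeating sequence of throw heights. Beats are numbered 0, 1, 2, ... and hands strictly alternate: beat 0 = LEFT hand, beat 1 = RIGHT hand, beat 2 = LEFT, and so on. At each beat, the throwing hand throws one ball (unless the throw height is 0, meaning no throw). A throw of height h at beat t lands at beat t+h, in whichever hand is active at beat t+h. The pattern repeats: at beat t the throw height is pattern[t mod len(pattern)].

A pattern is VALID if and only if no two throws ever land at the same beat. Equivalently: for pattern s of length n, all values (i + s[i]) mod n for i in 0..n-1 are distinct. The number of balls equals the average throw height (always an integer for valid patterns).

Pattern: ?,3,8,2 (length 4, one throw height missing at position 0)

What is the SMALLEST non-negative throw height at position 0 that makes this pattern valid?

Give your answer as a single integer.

i=0: s[i]=? (unknown)
i=1: (1 + 3) mod 4 = 0
i=2: (2 + 8) mod 4 = 2
i=3: (3 + 2) mod 4 = 1
Known residues: [0, 1, 2]; need a permutation of 0..3, so missing residue r = 3
Need (0 + s) mod 4 = 3; smallest s = (3 - 0) mod 4 = 3

Answer: 3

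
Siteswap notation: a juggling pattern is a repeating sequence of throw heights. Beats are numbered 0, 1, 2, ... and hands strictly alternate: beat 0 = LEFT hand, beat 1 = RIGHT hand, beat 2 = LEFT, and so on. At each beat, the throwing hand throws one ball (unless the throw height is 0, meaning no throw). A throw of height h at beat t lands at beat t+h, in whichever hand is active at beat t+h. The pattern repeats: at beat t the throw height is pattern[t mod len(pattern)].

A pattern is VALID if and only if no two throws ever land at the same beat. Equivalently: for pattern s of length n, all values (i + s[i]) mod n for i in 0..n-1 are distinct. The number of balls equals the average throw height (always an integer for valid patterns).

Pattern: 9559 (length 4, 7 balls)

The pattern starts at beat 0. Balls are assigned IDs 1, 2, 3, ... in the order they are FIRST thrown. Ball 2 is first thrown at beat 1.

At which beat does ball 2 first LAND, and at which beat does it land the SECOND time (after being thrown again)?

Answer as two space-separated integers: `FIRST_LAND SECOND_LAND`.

Beat 0 (L): throw ball1 h=9 -> lands@9:R; in-air after throw: [b1@9:R]
Beat 1 (R): throw ball2 h=5 -> lands@6:L; in-air after throw: [b2@6:L b1@9:R]
Beat 2 (L): throw ball3 h=5 -> lands@7:R; in-air after throw: [b2@6:L b3@7:R b1@9:R]
Beat 3 (R): throw ball4 h=9 -> lands@12:L; in-air after throw: [b2@6:L b3@7:R b1@9:R b4@12:L]
Beat 4 (L): throw ball5 h=9 -> lands@13:R; in-air after throw: [b2@6:L b3@7:R b1@9:R b4@12:L b5@13:R]
Beat 5 (R): throw ball6 h=5 -> lands@10:L; in-air after throw: [b2@6:L b3@7:R b1@9:R b6@10:L b4@12:L b5@13:R]
Beat 6 (L): throw ball2 h=5 -> lands@11:R; in-air after throw: [b3@7:R b1@9:R b6@10:L b2@11:R b4@12:L b5@13:R]
Beat 7 (R): throw ball3 h=9 -> lands@16:L; in-air after throw: [b1@9:R b6@10:L b2@11:R b4@12:L b5@13:R b3@16:L]
Beat 8 (L): throw ball7 h=9 -> lands@17:R; in-air after throw: [b1@9:R b6@10:L b2@11:R b4@12:L b5@13:R b3@16:L b7@17:R]
Beat 9 (R): throw ball1 h=5 -> lands@14:L; in-air after throw: [b6@10:L b2@11:R b4@12:L b5@13:R b1@14:L b3@16:L b7@17:R]
Beat 10 (L): throw ball6 h=5 -> lands@15:R; in-air after throw: [b2@11:R b4@12:L b5@13:R b1@14:L b6@15:R b3@16:L b7@17:R]
Beat 11 (R): throw ball2 h=9 -> lands@20:L; in-air after throw: [b4@12:L b5@13:R b1@14:L b6@15:R b3@16:L b7@17:R b2@20:L]
Ball 2: thrown@1 h=5 -> first land @6; rethrown@6 h=5 -> second land @11

Answer: 6 11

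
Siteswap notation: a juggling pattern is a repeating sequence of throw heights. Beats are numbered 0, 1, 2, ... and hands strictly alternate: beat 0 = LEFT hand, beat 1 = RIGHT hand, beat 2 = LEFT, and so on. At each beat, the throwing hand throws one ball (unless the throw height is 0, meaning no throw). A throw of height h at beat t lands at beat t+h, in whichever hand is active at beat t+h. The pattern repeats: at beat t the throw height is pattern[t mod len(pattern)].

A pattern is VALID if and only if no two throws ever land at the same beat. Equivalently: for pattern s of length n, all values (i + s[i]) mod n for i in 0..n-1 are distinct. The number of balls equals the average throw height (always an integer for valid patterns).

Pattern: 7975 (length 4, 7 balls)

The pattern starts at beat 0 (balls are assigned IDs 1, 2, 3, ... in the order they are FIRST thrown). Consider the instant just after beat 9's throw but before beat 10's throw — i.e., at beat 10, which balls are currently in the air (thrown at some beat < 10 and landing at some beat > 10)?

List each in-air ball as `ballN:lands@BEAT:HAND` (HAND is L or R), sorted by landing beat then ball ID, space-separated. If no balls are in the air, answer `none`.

Beat 0 (L): throw ball1 h=7 -> lands@7:R; in-air after throw: [b1@7:R]
Beat 1 (R): throw ball2 h=9 -> lands@10:L; in-air after throw: [b1@7:R b2@10:L]
Beat 2 (L): throw ball3 h=7 -> lands@9:R; in-air after throw: [b1@7:R b3@9:R b2@10:L]
Beat 3 (R): throw ball4 h=5 -> lands@8:L; in-air after throw: [b1@7:R b4@8:L b3@9:R b2@10:L]
Beat 4 (L): throw ball5 h=7 -> lands@11:R; in-air after throw: [b1@7:R b4@8:L b3@9:R b2@10:L b5@11:R]
Beat 5 (R): throw ball6 h=9 -> lands@14:L; in-air after throw: [b1@7:R b4@8:L b3@9:R b2@10:L b5@11:R b6@14:L]
Beat 6 (L): throw ball7 h=7 -> lands@13:R; in-air after throw: [b1@7:R b4@8:L b3@9:R b2@10:L b5@11:R b7@13:R b6@14:L]
Beat 7 (R): throw ball1 h=5 -> lands@12:L; in-air after throw: [b4@8:L b3@9:R b2@10:L b5@11:R b1@12:L b7@13:R b6@14:L]
Beat 8 (L): throw ball4 h=7 -> lands@15:R; in-air after throw: [b3@9:R b2@10:L b5@11:R b1@12:L b7@13:R b6@14:L b4@15:R]
Beat 9 (R): throw ball3 h=9 -> lands@18:L; in-air after throw: [b2@10:L b5@11:R b1@12:L b7@13:R b6@14:L b4@15:R b3@18:L]
Beat 10 (L): throw ball2 h=7 -> lands@17:R; in-air after throw: [b5@11:R b1@12:L b7@13:R b6@14:L b4@15:R b2@17:R b3@18:L]

Answer: ball5:lands@11:R ball1:lands@12:L ball7:lands@13:R ball6:lands@14:L ball4:lands@15:R ball3:lands@18:L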